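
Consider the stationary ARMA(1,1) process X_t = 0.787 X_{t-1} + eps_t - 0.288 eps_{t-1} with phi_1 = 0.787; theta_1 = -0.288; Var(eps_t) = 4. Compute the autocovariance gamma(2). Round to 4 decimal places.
\gamma(2) = 3.1916

Multiply the model equation by X_{t-k} and take expectations. With theta_0 = psi_0 = 1 and psi_j the MA(infinity) weights, this gives
  gamma(k) - sum_i phi_i gamma(k-i) = c_k,
  c_k = sigma^2 * sum_{j=k..q} theta_j psi_{j-k}   (c_k = 0 for k > q),
using gamma(-m) = gamma(m).
psi-weights needed (psi_j = theta_j + sum_i phi_i psi_{j-i}):
  psi_1 = theta_1 + phi_1 = -0.288 + (0.787) = 0.499
Right-hand sides:
  c_0 = sigma^2 (1 + theta_1 psi_1) = 4 * (1 + (-0.288)(0.499)) = 4 * 0.856288 = 3.425152
  c_1 = sigma^2 theta_1 = 4 * (-0.288) = -1.152
  c_2 = 0
Equations for k = 0 and k = 1 (AR order 1):
  gamma(0) = phi_1 gamma(1) + c_0
  gamma(1) = phi_1 gamma(0) + c_1
Substituting the second into the first: gamma(0) (1 - phi_1^2) = c_0 + phi_1 c_1, so
  gamma(0) = (c_0 + phi_1 c_1) / (1 - phi_1^2) = (3.425152 + (0.787)(-1.152)) / (1 - (0.787)^2) = 2.518528 / 0.380631 = 6.616718.
  gamma(1) = phi_1 gamma(0) + c_1 = (0.787)(6.616718) + (-1.152) = 4.055357.
For k = 2 (> q): gamma(2) = phi_1 gamma(1) = (0.787)(4.055357) = 3.191566.
Therefore gamma(2) = 3.1916 (to 4 decimal places).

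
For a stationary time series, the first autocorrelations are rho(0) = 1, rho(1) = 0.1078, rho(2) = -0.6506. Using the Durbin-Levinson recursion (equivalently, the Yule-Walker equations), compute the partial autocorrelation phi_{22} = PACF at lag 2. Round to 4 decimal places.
\phi_{22} = -0.6700

The PACF at lag k is phi_{kk}, the last component of the solution
to the Yule-Walker system G_k phi = r_k where
  (G_k)_{ij} = rho(|i - j|), (r_k)_i = rho(i), i,j = 1..k.
Equivalently, Durbin-Levinson gives phi_{kk} iteratively:
  phi_{11} = rho(1)
  phi_{kk} = [rho(k) - sum_{j=1..k-1} phi_{k-1,j} rho(k-j)]
            / [1 - sum_{j=1..k-1} phi_{k-1,j} rho(j)],
  phi_{k,j} = phi_{k-1,j} - phi_{kk} phi_{k-1,k-j},  j = 1..k-1.
Step k = 1:
  phi_11 = rho(1) = 0.1078.
Step k = 2:
  phi_22 = [rho(2) - phi_11 rho(1)] / [1 - phi_11 rho(1)] = [-0.6506 - (0.1078)(0.1078)] / [1 - (0.1078)(0.1078)]
         = -0.66222084 / 0.98837916 = -0.67.
Therefore phi_{22} = -0.6700.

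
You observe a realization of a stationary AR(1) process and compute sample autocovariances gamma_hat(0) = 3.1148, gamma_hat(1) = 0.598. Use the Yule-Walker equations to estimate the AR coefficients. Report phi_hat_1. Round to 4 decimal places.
\hat\phi_{1} = 0.1920

The Yule-Walker equations for an AR(p) process read, in matrix form,
  Gamma_p phi = r_p,   with   (Gamma_p)_{ij} = gamma(|i - j|),
                       (r_p)_i = gamma(i),   i,j = 1..p.
Substitute the sample gammas (Toeplitz matrix and right-hand side of size 1):
  Gamma_p = [[3.1148]]
  r_p     = [0.598]
With p = 1 this is the single equation gamma(0) phi_1 = gamma(1):
  phi_hat_1 = gamma(1) / gamma(0) = 0.598 / 3.1148 = 0.1920.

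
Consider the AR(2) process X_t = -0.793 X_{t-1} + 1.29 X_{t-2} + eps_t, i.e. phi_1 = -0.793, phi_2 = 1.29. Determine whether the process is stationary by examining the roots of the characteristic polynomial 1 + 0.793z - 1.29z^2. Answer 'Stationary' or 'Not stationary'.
\text{Not stationary}

The AR(p) characteristic polynomial is P(z) = 1 + 0.793z - 1.29z^2.
Stationarity requires all roots to lie outside the unit circle, i.e. |z| > 1 for every root.
Set 1 + (0.793) z + (-1.29) z^2 = 0, i.e. a z^2 + b z + c = 0 with a = -1.29, b = 0.793, c = 1.
Discriminant D = b^2 - 4ac = (0.793)^2 - 4*(-1.29)*1 = 0.628849 - (-5.16) = 5.788849.
D >= 0, so the roots are real: z = (-b +/- sqrt(D)) / (2a) = (-0.793 +/- 2.406003) / (-2.58).
  z_1 = (-0.793 + 2.406003) / (-2.58) = -0.6252,   |z_1| = 0.6252.
  z_2 = (-0.793 - 2.406003) / (-2.58) = 1.2399,   |z_2| = 1.2399.
Moduli of all roots: 0.6252, 1.2399.
All moduli strictly greater than 1? No.
Verdict: Not stationary.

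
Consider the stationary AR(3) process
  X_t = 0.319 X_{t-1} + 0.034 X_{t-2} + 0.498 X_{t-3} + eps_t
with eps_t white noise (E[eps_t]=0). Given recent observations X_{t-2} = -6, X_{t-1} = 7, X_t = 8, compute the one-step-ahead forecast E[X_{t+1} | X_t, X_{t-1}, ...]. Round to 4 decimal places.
E[X_{t+1} \mid \mathcal F_t] = -0.1980

For an AR(p) model X_t = c + sum_i phi_i X_{t-i} + eps_t, the
one-step-ahead conditional mean is
  E[X_{t+1} | X_t, ...] = c + sum_i phi_i X_{t+1-i}.
Substitute known values:
  E[X_{t+1} | ...] = (0.319) * (8) + (0.034) * (7) + (0.498) * (-6)
                   = -0.1980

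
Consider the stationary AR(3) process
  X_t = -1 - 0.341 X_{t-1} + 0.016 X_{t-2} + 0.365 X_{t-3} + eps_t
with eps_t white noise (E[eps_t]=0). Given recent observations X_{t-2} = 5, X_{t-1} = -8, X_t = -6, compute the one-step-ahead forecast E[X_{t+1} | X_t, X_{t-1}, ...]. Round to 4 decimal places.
E[X_{t+1} \mid \mathcal F_t] = 2.7430

For an AR(p) model X_t = c + sum_i phi_i X_{t-i} + eps_t, the
one-step-ahead conditional mean is
  E[X_{t+1} | X_t, ...] = c + sum_i phi_i X_{t+1-i}.
Substitute known values:
  E[X_{t+1} | ...] = -1 + (-0.341) * (-6) + (0.016) * (-8) + (0.365) * (5)
                   = 2.7430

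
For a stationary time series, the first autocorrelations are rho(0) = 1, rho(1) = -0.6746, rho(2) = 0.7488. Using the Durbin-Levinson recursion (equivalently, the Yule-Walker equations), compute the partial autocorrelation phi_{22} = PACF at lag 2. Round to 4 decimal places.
\phi_{22} = 0.5390

The PACF at lag k is phi_{kk}, the last component of the solution
to the Yule-Walker system G_k phi = r_k where
  (G_k)_{ij} = rho(|i - j|), (r_k)_i = rho(i), i,j = 1..k.
Equivalently, Durbin-Levinson gives phi_{kk} iteratively:
  phi_{11} = rho(1)
  phi_{kk} = [rho(k) - sum_{j=1..k-1} phi_{k-1,j} rho(k-j)]
            / [1 - sum_{j=1..k-1} phi_{k-1,j} rho(j)],
  phi_{k,j} = phi_{k-1,j} - phi_{kk} phi_{k-1,k-j},  j = 1..k-1.
Step k = 1:
  phi_11 = rho(1) = -0.6746.
Step k = 2:
  phi_22 = [rho(2) - phi_11 rho(1)] / [1 - phi_11 rho(1)] = [0.7488 - (-0.6746)(-0.6746)] / [1 - (-0.6746)(-0.6746)]
         = 0.29371484 / 0.54491484 = 0.539.
Therefore phi_{22} = 0.5390.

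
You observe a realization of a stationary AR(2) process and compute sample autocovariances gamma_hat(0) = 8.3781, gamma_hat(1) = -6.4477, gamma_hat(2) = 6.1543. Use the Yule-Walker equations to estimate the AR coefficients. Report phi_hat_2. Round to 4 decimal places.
\hat\phi_{2} = 0.3490

The Yule-Walker equations for an AR(p) process read, in matrix form,
  Gamma_p phi = r_p,   with   (Gamma_p)_{ij} = gamma(|i - j|),
                       (r_p)_i = gamma(i),   i,j = 1..p.
Substitute the sample gammas (Toeplitz matrix and right-hand side of size 2):
  Gamma_p = [[8.3781, -6.4477], [-6.4477, 8.3781]]
  r_p     = [-6.4477, 6.1543]
Written out:
  8.3781 phi_1 - 6.4477 phi_2 = -6.4477
  -6.4477 phi_1 + 8.3781 phi_2 = 6.1543
Solve by Cramer's rule:
  det = gamma(0)^2 - gamma(1)^2 = (8.3781)^2 - (-6.4477)^2 = 70.19255961 - 41.57283529 = 28.61972432
  phi_hat_1 = [gamma(1) gamma(0) - gamma(1) gamma(2)] / det = [(-6.4477)(8.3781) - (-6.4477)(6.1543)] / 28.61972432 = -14.33839526 / 28.61972432 = -0.501
  phi_hat_2 = [gamma(0) gamma(2) - gamma(1)^2] / det = [(8.3781)(6.1543) - (-6.4477)^2] / 28.61972432 = 9.98850554 / 28.61972432 = 0.349
So phi_hat = [-0.5010, 0.3490].
Therefore phi_hat_2 = 0.3490.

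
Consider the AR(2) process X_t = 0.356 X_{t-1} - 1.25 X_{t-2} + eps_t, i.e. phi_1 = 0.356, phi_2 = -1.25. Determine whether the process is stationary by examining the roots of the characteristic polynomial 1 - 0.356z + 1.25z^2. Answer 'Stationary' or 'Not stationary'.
\text{Not stationary}

The AR(p) characteristic polynomial is P(z) = 1 - 0.356z + 1.25z^2.
Stationarity requires all roots to lie outside the unit circle, i.e. |z| > 1 for every root.
Set 1 + (-0.356) z + (1.25) z^2 = 0, i.e. a z^2 + b z + c = 0 with a = 1.25, b = -0.356, c = 1.
Discriminant D = b^2 - 4ac = (-0.356)^2 - 4*(1.25)*1 = 0.126736 - (5) = -4.873264.
D < 0, so the roots are the complex-conjugate pair z = (-b +/- i sqrt(-D)) / (2a) = 0.1424 +/- 0.883i.
For a conjugate pair |z|^2 = z * conj(z) = (product of roots) = c/a = 1/(1.25) = 0.8, so |z| = sqrt(0.8) = 0.8944 for both roots.
Moduli of all roots: 0.8944, 0.8944.
All moduli strictly greater than 1? No.
Verdict: Not stationary.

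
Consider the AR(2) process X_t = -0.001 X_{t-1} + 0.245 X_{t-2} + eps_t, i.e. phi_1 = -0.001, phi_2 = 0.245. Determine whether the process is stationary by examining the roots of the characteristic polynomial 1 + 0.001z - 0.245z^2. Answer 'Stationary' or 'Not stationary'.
\text{Stationary}

The AR(p) characteristic polynomial is P(z) = 1 + 0.001z - 0.245z^2.
Stationarity requires all roots to lie outside the unit circle, i.e. |z| > 1 for every root.
Set 1 + (0.001) z + (-0.245) z^2 = 0, i.e. a z^2 + b z + c = 0 with a = -0.245, b = 0.001, c = 1.
Discriminant D = b^2 - 4ac = (0.001)^2 - 4*(-0.245)*1 = 0.000001 - (-0.98) = 0.980001.
D >= 0, so the roots are real: z = (-b +/- sqrt(D)) / (2a) = (-0.001 +/- 0.98995) / (-0.49).
  z_1 = (-0.001 + 0.98995) / (-0.49) = -2.0183,   |z_1| = 2.0183.
  z_2 = (-0.001 - 0.98995) / (-0.49) = 2.0223,   |z_2| = 2.0223.
Moduli of all roots: 2.0183, 2.0223.
All moduli strictly greater than 1? Yes.
Verdict: Stationary.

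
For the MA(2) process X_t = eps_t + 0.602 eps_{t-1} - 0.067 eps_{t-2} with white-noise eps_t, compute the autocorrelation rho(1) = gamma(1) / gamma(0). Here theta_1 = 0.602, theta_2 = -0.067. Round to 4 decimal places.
\rho(1) = 0.4109

For an MA(q) process with theta_0 = 1, the autocovariance is
  gamma(k) = sigma^2 * sum_{i=0..q-k} theta_i * theta_{i+k},
and rho(k) = gamma(k) / gamma(0). Sigma^2 cancels.
  numerator   = (1)*(0.602) + (0.602)*(-0.067) = 0.561666.
  denominator = (1)^2 + (0.602)^2 + (-0.067)^2 = 1.366893.
  rho(1) = 0.561666 / 1.366893 = 0.4109.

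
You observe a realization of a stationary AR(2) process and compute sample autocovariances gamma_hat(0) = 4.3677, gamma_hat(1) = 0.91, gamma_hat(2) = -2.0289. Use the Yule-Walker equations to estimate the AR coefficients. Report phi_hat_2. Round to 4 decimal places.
\hat\phi_{2} = -0.5310

The Yule-Walker equations for an AR(p) process read, in matrix form,
  Gamma_p phi = r_p,   with   (Gamma_p)_{ij} = gamma(|i - j|),
                       (r_p)_i = gamma(i),   i,j = 1..p.
Substitute the sample gammas (Toeplitz matrix and right-hand side of size 2):
  Gamma_p = [[4.3677, 0.91], [0.91, 4.3677]]
  r_p     = [0.91, -2.0289]
Written out:
  4.3677 phi_1 + 0.91 phi_2 = 0.91
  0.91 phi_1 + 4.3677 phi_2 = -2.0289
Solve by Cramer's rule:
  det = gamma(0)^2 - gamma(1)^2 = (4.3677)^2 - (0.91)^2 = 19.07680329 - 0.8281 = 18.24870329
  phi_hat_1 = [gamma(1) gamma(0) - gamma(1) gamma(2)] / det = [(0.91)(4.3677) - (0.91)(-2.0289)] / 18.24870329 = 5.820906 / 18.24870329 = 0.319
  phi_hat_2 = [gamma(0) gamma(2) - gamma(1)^2] / det = [(4.3677)(-2.0289) - (0.91)^2] / 18.24870329 = -9.68972653 / 18.24870329 = -0.531
So phi_hat = [0.3190, -0.5310].
Therefore phi_hat_2 = -0.5310.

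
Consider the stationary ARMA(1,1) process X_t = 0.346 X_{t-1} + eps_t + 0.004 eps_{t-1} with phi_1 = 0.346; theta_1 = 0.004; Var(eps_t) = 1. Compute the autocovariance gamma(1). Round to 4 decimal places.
\gamma(1) = 0.3981

Multiply the model equation by X_{t-k} and take expectations. With theta_0 = psi_0 = 1 and psi_j the MA(infinity) weights, this gives
  gamma(k) - sum_i phi_i gamma(k-i) = c_k,
  c_k = sigma^2 * sum_{j=k..q} theta_j psi_{j-k}   (c_k = 0 for k > q),
using gamma(-m) = gamma(m).
psi-weights needed (psi_j = theta_j + sum_i phi_i psi_{j-i}):
  psi_1 = theta_1 + phi_1 = 0.004 + (0.346) = 0.35
Right-hand sides:
  c_0 = sigma^2 (1 + theta_1 psi_1) = 1 * (1 + (0.004)(0.35)) = 1 * 1.0014 = 1.0014
  c_1 = sigma^2 theta_1 = 1 * (0.004) = 0.004
  c_2 = 0
Equations for k = 0 and k = 1 (AR order 1):
  gamma(0) = phi_1 gamma(1) + c_0
  gamma(1) = phi_1 gamma(0) + c_1
Substituting the second into the first: gamma(0) (1 - phi_1^2) = c_0 + phi_1 c_1, so
  gamma(0) = (c_0 + phi_1 c_1) / (1 - phi_1^2) = (1.0014 + (0.346)(0.004)) / (1 - (0.346)^2) = 1.002784 / 0.880284 = 1.13916.
  gamma(1) = phi_1 gamma(0) + c_1 = (0.346)(1.13916) + (0.004) = 0.398149.
Therefore gamma(1) = 0.3981 (to 4 decimal places).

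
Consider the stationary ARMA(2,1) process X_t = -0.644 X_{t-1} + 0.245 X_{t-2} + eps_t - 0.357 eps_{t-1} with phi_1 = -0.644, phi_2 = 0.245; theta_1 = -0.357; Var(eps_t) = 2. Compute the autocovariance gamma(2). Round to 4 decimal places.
\gamma(2) = 11.3819

Multiply the model equation by X_{t-k} and take expectations. With theta_0 = psi_0 = 1 and psi_j the MA(infinity) weights, this gives
  gamma(k) - sum_i phi_i gamma(k-i) = c_k,
  c_k = sigma^2 * sum_{j=k..q} theta_j psi_{j-k}   (c_k = 0 for k > q),
using gamma(-m) = gamma(m).
psi-weights needed (psi_j = theta_j + sum_i phi_i psi_{j-i}):
  psi_1 = theta_1 + phi_1 = -0.357 + (-0.644) = -1.001
Right-hand sides:
  c_0 = sigma^2 (1 + theta_1 psi_1) = 2 * (1 + (-0.357)(-1.001)) = 2 * 1.357357 = 2.714714
  c_1 = sigma^2 theta_1 = 2 * (-0.357) = -0.714
  c_2 = 0
Equations for k = 0, 1, 2 (AR order 2, c_2 = 0):
  (E0) gamma(0) = phi_1 gamma(1) + phi_2 gamma(2) + c_0
  (E1) gamma(1) = phi_1 gamma(0) + phi_2 gamma(1) + c_1
  (E2) gamma(2) = phi_1 gamma(1) + phi_2 gamma(0)
From (E1): gamma(1) = A gamma(0) + B with
  A = phi_1 / (1 - phi_2) = -0.644 / 0.755 = -0.85298,   B = c_1 / (1 - phi_2) = -0.714 / 0.755 = -0.945695.
Insert (E2) into (E0): gamma(0) (1 - phi_2^2) = phi_1 (1 + phi_2) gamma(1) + c_0.
  phi_1 (1 + phi_2) = (-0.644)(1.245) = -0.80178,   1 - phi_2^2 = 0.939975.
Replace gamma(1) by A gamma(0) + B and collect gamma(0):
  gamma(0) [0.939975 - (-0.80178)(-0.85298)] = (-0.80178)(-0.945695) + 2.714714
  gamma(0) * 0.256073 = 3.472954
  gamma(0) = 3.472954 / 0.256073 = 13.562379.
  gamma(1) = A gamma(0) + B = (-0.85298)(13.562379) + (-0.945695) = -12.514136.
  gamma(2) = phi_1 gamma(1) + phi_2 gamma(0) = (-0.644)(-12.514136) + (0.245)(13.562379) = 11.381886.
Therefore gamma(2) = 11.3819 (to 4 decimal places).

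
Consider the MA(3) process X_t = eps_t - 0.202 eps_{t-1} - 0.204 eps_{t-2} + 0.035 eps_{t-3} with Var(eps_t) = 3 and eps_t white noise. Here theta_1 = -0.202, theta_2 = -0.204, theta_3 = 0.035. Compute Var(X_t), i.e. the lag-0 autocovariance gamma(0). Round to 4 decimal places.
\gamma(0) = 3.2509

For an MA(q) process X_t = eps_t + sum_i theta_i eps_{t-i} with
Var(eps_t) = sigma^2, the variance is
  gamma(0) = sigma^2 * (1 + sum_i theta_i^2).
  sum_i theta_i^2 = (-0.202)^2 + (-0.204)^2 + (0.035)^2 = 0.040804 + 0.041616 + 0.001225 = 0.083645.
  gamma(0) = 3 * (1 + 0.083645) = 3 * 1.083645 = 3.250935, which rounds to 3.2509.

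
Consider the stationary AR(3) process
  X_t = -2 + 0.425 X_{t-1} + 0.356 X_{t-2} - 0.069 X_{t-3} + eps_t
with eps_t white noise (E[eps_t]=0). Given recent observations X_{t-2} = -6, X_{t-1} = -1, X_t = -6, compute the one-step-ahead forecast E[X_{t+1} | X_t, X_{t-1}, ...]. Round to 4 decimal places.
E[X_{t+1} \mid \mathcal F_t] = -4.4920

For an AR(p) model X_t = c + sum_i phi_i X_{t-i} + eps_t, the
one-step-ahead conditional mean is
  E[X_{t+1} | X_t, ...] = c + sum_i phi_i X_{t+1-i}.
Substitute known values:
  E[X_{t+1} | ...] = -2 + (0.425) * (-6) + (0.356) * (-1) + (-0.069) * (-6)
                   = -4.4920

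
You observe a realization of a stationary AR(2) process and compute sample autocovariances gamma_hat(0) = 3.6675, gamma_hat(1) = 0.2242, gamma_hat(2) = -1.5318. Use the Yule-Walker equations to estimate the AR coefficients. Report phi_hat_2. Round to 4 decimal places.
\hat\phi_{2} = -0.4230

The Yule-Walker equations for an AR(p) process read, in matrix form,
  Gamma_p phi = r_p,   with   (Gamma_p)_{ij} = gamma(|i - j|),
                       (r_p)_i = gamma(i),   i,j = 1..p.
Substitute the sample gammas (Toeplitz matrix and right-hand side of size 2):
  Gamma_p = [[3.6675, 0.2242], [0.2242, 3.6675]]
  r_p     = [0.2242, -1.5318]
Written out:
  3.6675 phi_1 + 0.2242 phi_2 = 0.2242
  0.2242 phi_1 + 3.6675 phi_2 = -1.5318
Solve by Cramer's rule:
  det = gamma(0)^2 - gamma(1)^2 = (3.6675)^2 - (0.2242)^2 = 13.45055625 - 0.05026564 = 13.40029061
  phi_hat_1 = [gamma(1) gamma(0) - gamma(1) gamma(2)] / det = [(0.2242)(3.6675) - (0.2242)(-1.5318)] / 13.40029061 = 1.16568306 / 13.40029061 = 0.087
  phi_hat_2 = [gamma(0) gamma(2) - gamma(1)^2] / det = [(3.6675)(-1.5318) - (0.2242)^2] / 13.40029061 = -5.66814214 / 13.40029061 = -0.423
So phi_hat = [0.0870, -0.4230].
Therefore phi_hat_2 = -0.4230.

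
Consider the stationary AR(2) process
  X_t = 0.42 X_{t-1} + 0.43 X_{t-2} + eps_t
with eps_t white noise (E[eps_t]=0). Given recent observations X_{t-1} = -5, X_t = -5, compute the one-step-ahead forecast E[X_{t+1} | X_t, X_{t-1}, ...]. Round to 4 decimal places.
E[X_{t+1} \mid \mathcal F_t] = -4.2500

For an AR(p) model X_t = c + sum_i phi_i X_{t-i} + eps_t, the
one-step-ahead conditional mean is
  E[X_{t+1} | X_t, ...] = c + sum_i phi_i X_{t+1-i}.
Substitute known values:
  E[X_{t+1} | ...] = (0.42) * (-5) + (0.43) * (-5)
                   = -4.2500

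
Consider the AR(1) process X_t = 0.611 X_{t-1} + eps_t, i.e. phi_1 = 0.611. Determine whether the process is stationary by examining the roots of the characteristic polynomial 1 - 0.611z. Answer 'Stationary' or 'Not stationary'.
\text{Stationary}

The AR(p) characteristic polynomial is P(z) = 1 - 0.611z.
Stationarity requires all roots to lie outside the unit circle, i.e. |z| > 1 for every root.
This is linear in z: 1 + (-0.611) z = 0  =>  z = -1/(-0.611) = 1.636661,  |z| = 1.636661.
Moduli of all roots: 1.6367.
All moduli strictly greater than 1? Yes.
Verdict: Stationary.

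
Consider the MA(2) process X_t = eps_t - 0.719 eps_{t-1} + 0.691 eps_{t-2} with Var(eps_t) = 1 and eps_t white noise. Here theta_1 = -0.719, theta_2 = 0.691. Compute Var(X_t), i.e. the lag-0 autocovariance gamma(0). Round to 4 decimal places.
\gamma(0) = 1.9944

For an MA(q) process X_t = eps_t + sum_i theta_i eps_{t-i} with
Var(eps_t) = sigma^2, the variance is
  gamma(0) = sigma^2 * (1 + sum_i theta_i^2).
  sum_i theta_i^2 = (-0.719)^2 + (0.691)^2 = 0.516961 + 0.477481 = 0.994442.
  gamma(0) = 1 * (1 + 0.994442) = 1 * 1.994442 = 1.994442, which rounds to 1.9944.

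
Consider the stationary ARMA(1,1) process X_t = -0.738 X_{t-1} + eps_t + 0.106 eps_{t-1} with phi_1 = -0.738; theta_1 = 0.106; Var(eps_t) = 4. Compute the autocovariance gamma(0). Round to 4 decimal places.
\gamma(0) = 7.5087

Multiply the model equation by X_{t-k} and take expectations. With theta_0 = psi_0 = 1 and psi_j the MA(infinity) weights, this gives
  gamma(k) - sum_i phi_i gamma(k-i) = c_k,
  c_k = sigma^2 * sum_{j=k..q} theta_j psi_{j-k}   (c_k = 0 for k > q),
using gamma(-m) = gamma(m).
psi-weights needed (psi_j = theta_j + sum_i phi_i psi_{j-i}):
  psi_1 = theta_1 + phi_1 = 0.106 + (-0.738) = -0.632
Right-hand sides:
  c_0 = sigma^2 (1 + theta_1 psi_1) = 4 * (1 + (0.106)(-0.632)) = 4 * 0.933008 = 3.732032
  c_1 = sigma^2 theta_1 = 4 * (0.106) = 0.424
  c_2 = 0
Equations for k = 0 and k = 1 (AR order 1):
  gamma(0) = phi_1 gamma(1) + c_0
  gamma(1) = phi_1 gamma(0) + c_1
Substituting the second into the first: gamma(0) (1 - phi_1^2) = c_0 + phi_1 c_1, so
  gamma(0) = (c_0 + phi_1 c_1) / (1 - phi_1^2) = (3.732032 + (-0.738)(0.424)) / (1 - (-0.738)^2) = 3.41912 / 0.455356 = 7.508675.
Therefore gamma(0) = 7.5087 (to 4 decimal places).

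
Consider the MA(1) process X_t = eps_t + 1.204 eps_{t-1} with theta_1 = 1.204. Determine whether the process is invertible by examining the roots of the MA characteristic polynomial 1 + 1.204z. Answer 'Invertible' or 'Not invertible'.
\text{Not invertible}

The MA(q) characteristic polynomial is P(z) = 1 + 1.204z.
Invertibility requires all roots to lie outside the unit circle, i.e. |z| > 1 for every root.
This is linear in z: 1 + (1.204) z = 0  =>  z = -1/(1.204) = -0.830565,  |z| = 0.830565.
Moduli of all roots: 0.8306.
All moduli strictly greater than 1? No.
Verdict: Not invertible.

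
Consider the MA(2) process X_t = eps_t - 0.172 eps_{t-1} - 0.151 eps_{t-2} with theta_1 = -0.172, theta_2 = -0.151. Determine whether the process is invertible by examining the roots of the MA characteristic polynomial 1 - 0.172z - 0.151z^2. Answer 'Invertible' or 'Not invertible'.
\text{Invertible}

The MA(q) characteristic polynomial is P(z) = 1 - 0.172z - 0.151z^2.
Invertibility requires all roots to lie outside the unit circle, i.e. |z| > 1 for every root.
Set 1 + (-0.172) z + (-0.151) z^2 = 0, i.e. a z^2 + b z + c = 0 with a = -0.151, b = -0.172, c = 1.
Discriminant D = b^2 - 4ac = (-0.172)^2 - 4*(-0.151)*1 = 0.029584 - (-0.604) = 0.633584.
D >= 0, so the roots are real: z = (-b +/- sqrt(D)) / (2a) = (0.172 +/- 0.79598) / (-0.302).
  z_1 = (0.172 + 0.79598) / (-0.302) = -3.2052,   |z_1| = 3.2052.
  z_2 = (0.172 - 0.79598) / (-0.302) = 2.0662,   |z_2| = 2.0662.
Moduli of all roots: 3.2052, 2.0662.
All moduli strictly greater than 1? Yes.
Verdict: Invertible.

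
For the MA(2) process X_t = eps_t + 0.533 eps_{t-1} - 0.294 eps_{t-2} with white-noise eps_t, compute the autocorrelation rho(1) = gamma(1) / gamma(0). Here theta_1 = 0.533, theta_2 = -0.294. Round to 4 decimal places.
\rho(1) = 0.2746

For an MA(q) process with theta_0 = 1, the autocovariance is
  gamma(k) = sigma^2 * sum_{i=0..q-k} theta_i * theta_{i+k},
and rho(k) = gamma(k) / gamma(0). Sigma^2 cancels.
  numerator   = (1)*(0.533) + (0.533)*(-0.294) = 0.376298.
  denominator = (1)^2 + (0.533)^2 + (-0.294)^2 = 1.370525.
  rho(1) = 0.376298 / 1.370525 = 0.2746.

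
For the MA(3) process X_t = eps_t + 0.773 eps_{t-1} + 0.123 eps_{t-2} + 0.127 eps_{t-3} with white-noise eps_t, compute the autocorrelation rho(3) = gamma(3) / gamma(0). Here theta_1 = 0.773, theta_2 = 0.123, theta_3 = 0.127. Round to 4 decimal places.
\rho(3) = 0.0780

For an MA(q) process with theta_0 = 1, the autocovariance is
  gamma(k) = sigma^2 * sum_{i=0..q-k} theta_i * theta_{i+k},
and rho(k) = gamma(k) / gamma(0). Sigma^2 cancels.
  numerator   = (1)*(0.127) = 0.127.
  denominator = (1)^2 + (0.773)^2 + (0.123)^2 + (0.127)^2 = 1.628787.
  rho(3) = 0.127 / 1.628787 = 0.0780.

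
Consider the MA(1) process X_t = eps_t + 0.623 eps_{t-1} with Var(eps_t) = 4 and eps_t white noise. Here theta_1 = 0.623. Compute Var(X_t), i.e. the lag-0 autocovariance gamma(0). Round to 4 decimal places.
\gamma(0) = 5.5525

For an MA(q) process X_t = eps_t + sum_i theta_i eps_{t-i} with
Var(eps_t) = sigma^2, the variance is
  gamma(0) = sigma^2 * (1 + sum_i theta_i^2).
  sum_i theta_i^2 = (0.623)^2 = 0.388129.
  gamma(0) = 4 * (1 + 0.388129) = 4 * 1.388129 = 5.552516, which rounds to 5.5525.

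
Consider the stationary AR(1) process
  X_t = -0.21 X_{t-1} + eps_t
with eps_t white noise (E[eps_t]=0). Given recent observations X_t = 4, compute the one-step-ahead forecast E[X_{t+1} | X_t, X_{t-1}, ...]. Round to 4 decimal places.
E[X_{t+1} \mid \mathcal F_t] = -0.8400

For an AR(p) model X_t = c + sum_i phi_i X_{t-i} + eps_t, the
one-step-ahead conditional mean is
  E[X_{t+1} | X_t, ...] = c + sum_i phi_i X_{t+1-i}.
Substitute known values:
  E[X_{t+1} | ...] = (-0.21) * (4)
                   = -0.8400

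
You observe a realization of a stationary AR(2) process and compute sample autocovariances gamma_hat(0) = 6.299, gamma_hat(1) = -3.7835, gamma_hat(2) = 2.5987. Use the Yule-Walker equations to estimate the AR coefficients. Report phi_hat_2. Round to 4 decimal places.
\hat\phi_{2} = 0.0810

The Yule-Walker equations for an AR(p) process read, in matrix form,
  Gamma_p phi = r_p,   with   (Gamma_p)_{ij} = gamma(|i - j|),
                       (r_p)_i = gamma(i),   i,j = 1..p.
Substitute the sample gammas (Toeplitz matrix and right-hand side of size 2):
  Gamma_p = [[6.299, -3.7835], [-3.7835, 6.299]]
  r_p     = [-3.7835, 2.5987]
Written out:
  6.299 phi_1 - 3.7835 phi_2 = -3.7835
  -3.7835 phi_1 + 6.299 phi_2 = 2.5987
Solve by Cramer's rule:
  det = gamma(0)^2 - gamma(1)^2 = (6.299)^2 - (-3.7835)^2 = 39.677401 - 14.31487225 = 25.36252875
  phi_hat_1 = [gamma(1) gamma(0) - gamma(1) gamma(2)] / det = [(-3.7835)(6.299) - (-3.7835)(2.5987)] / 25.36252875 = -14.00008505 / 25.36252875 = -0.552
  phi_hat_2 = [gamma(0) gamma(2) - gamma(1)^2] / det = [(6.299)(2.5987) - (-3.7835)^2] / 25.36252875 = 2.05433905 / 25.36252875 = 0.081
So phi_hat = [-0.5520, 0.0810].
Therefore phi_hat_2 = 0.0810.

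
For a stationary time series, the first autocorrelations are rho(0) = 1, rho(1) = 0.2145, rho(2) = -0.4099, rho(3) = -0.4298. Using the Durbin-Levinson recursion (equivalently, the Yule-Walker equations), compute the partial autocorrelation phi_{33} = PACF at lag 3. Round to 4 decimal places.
\phi_{33} = -0.2681

The PACF at lag k is phi_{kk}, the last component of the solution
to the Yule-Walker system G_k phi = r_k where
  (G_k)_{ij} = rho(|i - j|), (r_k)_i = rho(i), i,j = 1..k.
Equivalently, Durbin-Levinson gives phi_{kk} iteratively:
  phi_{11} = rho(1)
  phi_{kk} = [rho(k) - sum_{j=1..k-1} phi_{k-1,j} rho(k-j)]
            / [1 - sum_{j=1..k-1} phi_{k-1,j} rho(j)],
  phi_{k,j} = phi_{k-1,j} - phi_{kk} phi_{k-1,k-j},  j = 1..k-1.
Step k = 1:
  phi_11 = rho(1) = 0.2145.
Step k = 2:
  phi_22 = [rho(2) - phi_11 rho(1)] / [1 - phi_11 rho(1)] = [-0.4099 - (0.2145)(0.2145)] / [1 - (0.2145)(0.2145)]
         = -0.45591025 / 0.95398975 = -0.477898.
  Update: phi_21 = phi_11 - phi_22 phi_11 = 0.2145 - (-0.477898)(0.2145) = 0.317009.
Step k = 3:
  phi_33 = [rho(3) - phi_21 rho(2) - phi_22 rho(1)] / [1 - phi_21 rho(1) - phi_22 rho(2)]
    numerator   = -0.4298 - (0.317009)(-0.4099) - (-0.477898)(0.2145) = -0.1973487
    denominator = 1 - (0.317009)(0.2145) - (-0.477898)(-0.4099) = 0.73611094
  phi_33 = -0.1973487 / 0.73611094 = -0.2681.
Therefore phi_{33} = -0.2681.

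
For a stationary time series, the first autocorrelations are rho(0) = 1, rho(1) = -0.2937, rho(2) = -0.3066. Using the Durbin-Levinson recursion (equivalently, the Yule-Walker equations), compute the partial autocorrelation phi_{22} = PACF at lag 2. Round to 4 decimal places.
\phi_{22} = -0.4299

The PACF at lag k is phi_{kk}, the last component of the solution
to the Yule-Walker system G_k phi = r_k where
  (G_k)_{ij} = rho(|i - j|), (r_k)_i = rho(i), i,j = 1..k.
Equivalently, Durbin-Levinson gives phi_{kk} iteratively:
  phi_{11} = rho(1)
  phi_{kk} = [rho(k) - sum_{j=1..k-1} phi_{k-1,j} rho(k-j)]
            / [1 - sum_{j=1..k-1} phi_{k-1,j} rho(j)],
  phi_{k,j} = phi_{k-1,j} - phi_{kk} phi_{k-1,k-j},  j = 1..k-1.
Step k = 1:
  phi_11 = rho(1) = -0.2937.
Step k = 2:
  phi_22 = [rho(2) - phi_11 rho(1)] / [1 - phi_11 rho(1)] = [-0.3066 - (-0.2937)(-0.2937)] / [1 - (-0.2937)(-0.2937)]
         = -0.39285969 / 0.91374031 = -0.4299.
Therefore phi_{22} = -0.4299.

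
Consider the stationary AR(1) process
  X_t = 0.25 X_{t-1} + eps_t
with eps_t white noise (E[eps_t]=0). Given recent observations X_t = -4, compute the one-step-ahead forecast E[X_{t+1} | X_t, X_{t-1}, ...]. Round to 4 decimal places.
E[X_{t+1} \mid \mathcal F_t] = -1.0000

For an AR(p) model X_t = c + sum_i phi_i X_{t-i} + eps_t, the
one-step-ahead conditional mean is
  E[X_{t+1} | X_t, ...] = c + sum_i phi_i X_{t+1-i}.
Substitute known values:
  E[X_{t+1} | ...] = (0.25) * (-4)
                   = -1.0000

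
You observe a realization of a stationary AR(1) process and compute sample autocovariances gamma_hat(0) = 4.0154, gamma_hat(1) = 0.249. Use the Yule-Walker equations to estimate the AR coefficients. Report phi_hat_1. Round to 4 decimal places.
\hat\phi_{1} = 0.0620

The Yule-Walker equations for an AR(p) process read, in matrix form,
  Gamma_p phi = r_p,   with   (Gamma_p)_{ij} = gamma(|i - j|),
                       (r_p)_i = gamma(i),   i,j = 1..p.
Substitute the sample gammas (Toeplitz matrix and right-hand side of size 1):
  Gamma_p = [[4.0154]]
  r_p     = [0.249]
With p = 1 this is the single equation gamma(0) phi_1 = gamma(1):
  phi_hat_1 = gamma(1) / gamma(0) = 0.249 / 4.0154 = 0.0620.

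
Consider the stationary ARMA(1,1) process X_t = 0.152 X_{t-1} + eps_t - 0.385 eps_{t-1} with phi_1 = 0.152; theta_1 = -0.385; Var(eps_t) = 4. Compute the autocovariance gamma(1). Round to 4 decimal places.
\gamma(1) = -0.8982

Multiply the model equation by X_{t-k} and take expectations. With theta_0 = psi_0 = 1 and psi_j the MA(infinity) weights, this gives
  gamma(k) - sum_i phi_i gamma(k-i) = c_k,
  c_k = sigma^2 * sum_{j=k..q} theta_j psi_{j-k}   (c_k = 0 for k > q),
using gamma(-m) = gamma(m).
psi-weights needed (psi_j = theta_j + sum_i phi_i psi_{j-i}):
  psi_1 = theta_1 + phi_1 = -0.385 + (0.152) = -0.233
Right-hand sides:
  c_0 = sigma^2 (1 + theta_1 psi_1) = 4 * (1 + (-0.385)(-0.233)) = 4 * 1.089705 = 4.35882
  c_1 = sigma^2 theta_1 = 4 * (-0.385) = -1.54
  c_2 = 0
Equations for k = 0 and k = 1 (AR order 1):
  gamma(0) = phi_1 gamma(1) + c_0
  gamma(1) = phi_1 gamma(0) + c_1
Substituting the second into the first: gamma(0) (1 - phi_1^2) = c_0 + phi_1 c_1, so
  gamma(0) = (c_0 + phi_1 c_1) / (1 - phi_1^2) = (4.35882 + (0.152)(-1.54)) / (1 - (0.152)^2) = 4.12474 / 0.976896 = 4.222292.
  gamma(1) = phi_1 gamma(0) + c_1 = (0.152)(4.222292) + (-1.54) = -0.898212.
Therefore gamma(1) = -0.8982 (to 4 decimal places).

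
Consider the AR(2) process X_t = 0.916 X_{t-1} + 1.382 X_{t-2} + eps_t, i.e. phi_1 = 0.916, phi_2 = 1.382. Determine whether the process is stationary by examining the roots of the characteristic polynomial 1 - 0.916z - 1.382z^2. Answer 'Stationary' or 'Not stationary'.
\text{Not stationary}

The AR(p) characteristic polynomial is P(z) = 1 - 0.916z - 1.382z^2.
Stationarity requires all roots to lie outside the unit circle, i.e. |z| > 1 for every root.
Set 1 + (-0.916) z + (-1.382) z^2 = 0, i.e. a z^2 + b z + c = 0 with a = -1.382, b = -0.916, c = 1.
Discriminant D = b^2 - 4ac = (-0.916)^2 - 4*(-1.382)*1 = 0.839056 - (-5.528) = 6.367056.
D >= 0, so the roots are real: z = (-b +/- sqrt(D)) / (2a) = (0.916 +/- 2.523303) / (-2.764).
  z_1 = (0.916 + 2.523303) / (-2.764) = -1.2443,   |z_1| = 1.2443.
  z_2 = (0.916 - 2.523303) / (-2.764) = 0.5815,   |z_2| = 0.5815.
Moduli of all roots: 1.2443, 0.5815.
All moduli strictly greater than 1? No.
Verdict: Not stationary.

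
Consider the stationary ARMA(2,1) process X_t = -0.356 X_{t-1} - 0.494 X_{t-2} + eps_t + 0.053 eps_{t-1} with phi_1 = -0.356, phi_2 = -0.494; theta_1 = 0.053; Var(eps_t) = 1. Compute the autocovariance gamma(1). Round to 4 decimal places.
\gamma(1) = -0.2912

Multiply the model equation by X_{t-k} and take expectations. With theta_0 = psi_0 = 1 and psi_j the MA(infinity) weights, this gives
  gamma(k) - sum_i phi_i gamma(k-i) = c_k,
  c_k = sigma^2 * sum_{j=k..q} theta_j psi_{j-k}   (c_k = 0 for k > q),
using gamma(-m) = gamma(m).
psi-weights needed (psi_j = theta_j + sum_i phi_i psi_{j-i}):
  psi_1 = theta_1 + phi_1 = 0.053 + (-0.356) = -0.303
Right-hand sides:
  c_0 = sigma^2 (1 + theta_1 psi_1) = 1 * (1 + (0.053)(-0.303)) = 1 * 0.983941 = 0.983941
  c_1 = sigma^2 theta_1 = 1 * (0.053) = 0.053
  c_2 = 0
Equations for k = 0, 1, 2 (AR order 2, c_2 = 0):
  (E0) gamma(0) = phi_1 gamma(1) + phi_2 gamma(2) + c_0
  (E1) gamma(1) = phi_1 gamma(0) + phi_2 gamma(1) + c_1
  (E2) gamma(2) = phi_1 gamma(1) + phi_2 gamma(0)
From (E1): gamma(1) = A gamma(0) + B with
  A = phi_1 / (1 - phi_2) = -0.356 / 1.494 = -0.238286,   B = c_1 / (1 - phi_2) = 0.053 / 1.494 = 0.035475.
Insert (E2) into (E0): gamma(0) (1 - phi_2^2) = phi_1 (1 + phi_2) gamma(1) + c_0.
  phi_1 (1 + phi_2) = (-0.356)(0.506) = -0.180136,   1 - phi_2^2 = 0.755964.
Replace gamma(1) by A gamma(0) + B and collect gamma(0):
  gamma(0) [0.755964 - (-0.180136)(-0.238286)] = (-0.180136)(0.035475) + 0.983941
  gamma(0) * 0.71304 = 0.977551
  gamma(0) = 0.977551 / 0.71304 = 1.370962.
  gamma(1) = A gamma(0) + B = (-0.238286)(1.370962) + (0.035475) = -0.291206.
Therefore gamma(1) = -0.2912 (to 4 decimal places).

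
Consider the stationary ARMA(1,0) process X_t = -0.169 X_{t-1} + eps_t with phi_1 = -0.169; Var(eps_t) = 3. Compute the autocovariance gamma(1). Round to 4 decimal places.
\gamma(1) = -0.5219

Multiply the model equation by X_{t-k} and take expectations. With theta_0 = psi_0 = 1 and psi_j the MA(infinity) weights, this gives
  gamma(k) - sum_i phi_i gamma(k-i) = c_k,
  c_k = sigma^2 * sum_{j=k..q} theta_j psi_{j-k}   (c_k = 0 for k > q),
using gamma(-m) = gamma(m).
Pure AR (q = 0): c_0 = sigma^2 = 3, c_k = 0 for k >= 1.
Equations for k = 0 and k = 1 (AR order 1):
  gamma(0) = phi_1 gamma(1) + c_0
  gamma(1) = phi_1 gamma(0) + c_1
Substituting the second into the first: gamma(0) (1 - phi_1^2) = c_0 + phi_1 c_1, so
  gamma(0) = c_0 / (1 - phi_1^2) = 3 / (1 - (-0.169)^2) = 3 / 0.971439 = 3.088202.
  gamma(1) = phi_1 gamma(0) = (-0.169)(3.088202) = -0.521906.
Therefore gamma(1) = -0.5219 (to 4 decimal places).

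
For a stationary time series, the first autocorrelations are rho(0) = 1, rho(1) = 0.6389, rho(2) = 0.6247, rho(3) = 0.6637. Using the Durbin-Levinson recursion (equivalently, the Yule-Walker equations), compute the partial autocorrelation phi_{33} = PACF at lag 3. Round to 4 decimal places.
\phi_{33} = 0.3450

The PACF at lag k is phi_{kk}, the last component of the solution
to the Yule-Walker system G_k phi = r_k where
  (G_k)_{ij} = rho(|i - j|), (r_k)_i = rho(i), i,j = 1..k.
Equivalently, Durbin-Levinson gives phi_{kk} iteratively:
  phi_{11} = rho(1)
  phi_{kk} = [rho(k) - sum_{j=1..k-1} phi_{k-1,j} rho(k-j)]
            / [1 - sum_{j=1..k-1} phi_{k-1,j} rho(j)],
  phi_{k,j} = phi_{k-1,j} - phi_{kk} phi_{k-1,k-j},  j = 1..k-1.
Step k = 1:
  phi_11 = rho(1) = 0.6389.
Step k = 2:
  phi_22 = [rho(2) - phi_11 rho(1)] / [1 - phi_11 rho(1)] = [0.6247 - (0.6389)(0.6389)] / [1 - (0.6389)(0.6389)]
         = 0.21650679 / 0.59180679 = 0.36584.
  Update: phi_21 = phi_11 - phi_22 phi_11 = 0.6389 - (0.36584)(0.6389) = 0.405165.
Step k = 3:
  phi_33 = [rho(3) - phi_21 rho(2) - phi_22 rho(1)] / [1 - phi_21 rho(1) - phi_22 rho(2)]
    numerator   = 0.6637 - (0.405165)(0.6247) - (0.36584)(0.6389) = 0.17685828
    denominator = 1 - (0.405165)(0.6389) - (0.36584)(0.6247) = 0.51259987
  phi_33 = 0.17685828 / 0.51259987 = 0.345.
Therefore phi_{33} = 0.3450.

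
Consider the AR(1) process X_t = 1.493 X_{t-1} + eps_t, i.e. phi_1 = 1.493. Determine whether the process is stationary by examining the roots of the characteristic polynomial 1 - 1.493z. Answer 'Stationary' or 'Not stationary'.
\text{Not stationary}

The AR(p) characteristic polynomial is P(z) = 1 - 1.493z.
Stationarity requires all roots to lie outside the unit circle, i.e. |z| > 1 for every root.
This is linear in z: 1 + (-1.493) z = 0  =>  z = -1/(-1.493) = 0.669792,  |z| = 0.669792.
Moduli of all roots: 0.6698.
All moduli strictly greater than 1? No.
Verdict: Not stationary.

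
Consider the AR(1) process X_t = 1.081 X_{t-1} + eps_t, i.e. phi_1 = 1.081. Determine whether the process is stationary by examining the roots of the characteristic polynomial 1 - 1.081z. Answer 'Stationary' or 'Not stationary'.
\text{Not stationary}

The AR(p) characteristic polynomial is P(z) = 1 - 1.081z.
Stationarity requires all roots to lie outside the unit circle, i.e. |z| > 1 for every root.
This is linear in z: 1 + (-1.081) z = 0  =>  z = -1/(-1.081) = 0.925069,  |z| = 0.925069.
Moduli of all roots: 0.9251.
All moduli strictly greater than 1? No.
Verdict: Not stationary.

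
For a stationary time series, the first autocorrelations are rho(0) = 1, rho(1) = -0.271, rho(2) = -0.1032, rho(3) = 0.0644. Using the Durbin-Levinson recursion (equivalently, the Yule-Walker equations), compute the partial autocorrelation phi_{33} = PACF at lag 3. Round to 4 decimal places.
\phi_{33} = -0.0230

The PACF at lag k is phi_{kk}, the last component of the solution
to the Yule-Walker system G_k phi = r_k where
  (G_k)_{ij} = rho(|i - j|), (r_k)_i = rho(i), i,j = 1..k.
Equivalently, Durbin-Levinson gives phi_{kk} iteratively:
  phi_{11} = rho(1)
  phi_{kk} = [rho(k) - sum_{j=1..k-1} phi_{k-1,j} rho(k-j)]
            / [1 - sum_{j=1..k-1} phi_{k-1,j} rho(j)],
  phi_{k,j} = phi_{k-1,j} - phi_{kk} phi_{k-1,k-j},  j = 1..k-1.
Step k = 1:
  phi_11 = rho(1) = -0.271.
Step k = 2:
  phi_22 = [rho(2) - phi_11 rho(1)] / [1 - phi_11 rho(1)] = [-0.1032 - (-0.271)(-0.271)] / [1 - (-0.271)(-0.271)]
         = -0.176641 / 0.926559 = -0.190642.
  Update: phi_21 = phi_11 - phi_22 phi_11 = -0.271 - (-0.190642)(-0.271) = -0.322664.
Step k = 3:
  phi_33 = [rho(3) - phi_21 rho(2) - phi_22 rho(1)] / [1 - phi_21 rho(1) - phi_22 rho(2)]
    numerator   = 0.0644 - (-0.322664)(-0.1032) - (-0.190642)(-0.271) = -0.02056289
    denominator = 1 - (-0.322664)(-0.271) - (-0.190642)(-0.1032) = 0.89288382
  phi_33 = -0.02056289 / 0.89288382 = -0.023.
Therefore phi_{33} = -0.0230.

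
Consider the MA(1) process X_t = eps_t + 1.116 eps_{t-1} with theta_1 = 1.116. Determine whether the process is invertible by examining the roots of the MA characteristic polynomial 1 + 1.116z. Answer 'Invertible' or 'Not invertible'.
\text{Not invertible}

The MA(q) characteristic polynomial is P(z) = 1 + 1.116z.
Invertibility requires all roots to lie outside the unit circle, i.e. |z| > 1 for every root.
This is linear in z: 1 + (1.116) z = 0  =>  z = -1/(1.116) = -0.896057,  |z| = 0.896057.
Moduli of all roots: 0.8961.
All moduli strictly greater than 1? No.
Verdict: Not invertible.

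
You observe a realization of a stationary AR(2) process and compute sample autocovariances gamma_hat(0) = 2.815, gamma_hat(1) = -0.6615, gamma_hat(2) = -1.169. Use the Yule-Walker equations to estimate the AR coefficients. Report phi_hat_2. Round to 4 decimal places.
\hat\phi_{2} = -0.4980

The Yule-Walker equations for an AR(p) process read, in matrix form,
  Gamma_p phi = r_p,   with   (Gamma_p)_{ij} = gamma(|i - j|),
                       (r_p)_i = gamma(i),   i,j = 1..p.
Substitute the sample gammas (Toeplitz matrix and right-hand side of size 2):
  Gamma_p = [[2.815, -0.6615], [-0.6615, 2.815]]
  r_p     = [-0.6615, -1.169]
Written out:
  2.815 phi_1 - 0.6615 phi_2 = -0.6615
  -0.6615 phi_1 + 2.815 phi_2 = -1.169
Solve by Cramer's rule:
  det = gamma(0)^2 - gamma(1)^2 = (2.815)^2 - (-0.6615)^2 = 7.924225 - 0.43758225 = 7.48664275
  phi_hat_1 = [gamma(1) gamma(0) - gamma(1) gamma(2)] / det = [(-0.6615)(2.815) - (-0.6615)(-1.169)] / 7.48664275 = -2.635416 / 7.48664275 = -0.352
  phi_hat_2 = [gamma(0) gamma(2) - gamma(1)^2] / det = [(2.815)(-1.169) - (-0.6615)^2] / 7.48664275 = -3.72831725 / 7.48664275 = -0.498
So phi_hat = [-0.3520, -0.4980].
Therefore phi_hat_2 = -0.4980.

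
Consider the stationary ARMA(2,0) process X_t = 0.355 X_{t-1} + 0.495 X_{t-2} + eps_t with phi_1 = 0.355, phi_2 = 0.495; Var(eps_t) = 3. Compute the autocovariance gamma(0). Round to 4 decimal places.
\gamma(0) = 7.8556

Multiply the model equation by X_{t-k} and take expectations. With theta_0 = psi_0 = 1 and psi_j the MA(infinity) weights, this gives
  gamma(k) - sum_i phi_i gamma(k-i) = c_k,
  c_k = sigma^2 * sum_{j=k..q} theta_j psi_{j-k}   (c_k = 0 for k > q),
using gamma(-m) = gamma(m).
Pure AR (q = 0): c_0 = sigma^2 = 3, c_k = 0 for k >= 1.
Equations for k = 0, 1, 2 (AR order 2, c_2 = 0):
  (E0) gamma(0) = phi_1 gamma(1) + phi_2 gamma(2) + c_0
  (E1) gamma(1) = phi_1 gamma(0) + phi_2 gamma(1) + c_1
  (E2) gamma(2) = phi_1 gamma(1) + phi_2 gamma(0)
From (E1): gamma(1) = A gamma(0) + B with
  A = phi_1 / (1 - phi_2) = 0.355 / 0.505 = 0.70297,   B = c_1 / (1 - phi_2) = 0 / 0.505 = 0.
Insert (E2) into (E0): gamma(0) (1 - phi_2^2) = phi_1 (1 + phi_2) gamma(1) + c_0.
  phi_1 (1 + phi_2) = (0.355)(1.495) = 0.530725,   1 - phi_2^2 = 0.754975.
Replace gamma(1) by A gamma(0) + B and collect gamma(0):
  gamma(0) [0.754975 - (0.530725)(0.70297)] = c_0 = 3
  gamma(0) * 0.381891 = 3
  gamma(0) = 3 / 0.381891 = 7.855643.
Therefore gamma(0) = 7.8556 (to 4 decimal places).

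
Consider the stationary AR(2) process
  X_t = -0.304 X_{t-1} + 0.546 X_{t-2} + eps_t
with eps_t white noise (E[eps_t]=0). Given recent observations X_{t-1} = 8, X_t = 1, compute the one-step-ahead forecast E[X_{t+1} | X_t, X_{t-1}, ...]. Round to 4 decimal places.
E[X_{t+1} \mid \mathcal F_t] = 4.0640

For an AR(p) model X_t = c + sum_i phi_i X_{t-i} + eps_t, the
one-step-ahead conditional mean is
  E[X_{t+1} | X_t, ...] = c + sum_i phi_i X_{t+1-i}.
Substitute known values:
  E[X_{t+1} | ...] = (-0.304) * (1) + (0.546) * (8)
                   = 4.0640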